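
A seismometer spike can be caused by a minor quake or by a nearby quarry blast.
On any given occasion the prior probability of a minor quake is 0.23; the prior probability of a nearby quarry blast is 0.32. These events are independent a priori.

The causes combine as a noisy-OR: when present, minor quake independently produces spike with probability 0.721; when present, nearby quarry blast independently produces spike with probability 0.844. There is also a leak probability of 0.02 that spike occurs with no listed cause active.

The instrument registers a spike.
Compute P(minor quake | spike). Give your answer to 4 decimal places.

Under noisy-OR, P(spike | causes) = 1 − (1−0.02)·∏(1−qᵢ) over the active causes.
P(spike) = 0.02*0.77*0.68 + 0.84712*0.77*0.32 + 0.72658*0.23*0.68 + 0.957346*0.23*0.32 = 0.010472 + 0.208730 + 0.113637 + 0.070461 = 0.403300
Of this, 0.184098 comes from 0.113637 + 0.070461 (the minor quake=true cases).
Hence the posterior is 0.184098/0.403300 ≈ 0.4565.

P(minor quake | spike) ≈ 0.4565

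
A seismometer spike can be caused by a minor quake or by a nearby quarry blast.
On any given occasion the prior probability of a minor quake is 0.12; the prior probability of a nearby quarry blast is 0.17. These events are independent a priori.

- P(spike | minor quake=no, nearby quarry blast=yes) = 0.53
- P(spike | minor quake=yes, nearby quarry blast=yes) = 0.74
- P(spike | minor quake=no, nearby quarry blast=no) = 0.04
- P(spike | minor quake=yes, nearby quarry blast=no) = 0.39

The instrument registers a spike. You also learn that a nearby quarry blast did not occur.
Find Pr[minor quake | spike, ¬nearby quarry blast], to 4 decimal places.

Pr[minor quake | spike, ¬nearby quarry blast] ≈ 0.5707

Numerator (weight on configurations with minor quake): 0.39*0.12 = 0.046800
The normalizing constant is 0.04*0.88 + 0.39*0.12 = 0.082000
P(minor quake | spike, ¬nearby quarry blast) = 0.046800/0.082000 ≈ 0.5707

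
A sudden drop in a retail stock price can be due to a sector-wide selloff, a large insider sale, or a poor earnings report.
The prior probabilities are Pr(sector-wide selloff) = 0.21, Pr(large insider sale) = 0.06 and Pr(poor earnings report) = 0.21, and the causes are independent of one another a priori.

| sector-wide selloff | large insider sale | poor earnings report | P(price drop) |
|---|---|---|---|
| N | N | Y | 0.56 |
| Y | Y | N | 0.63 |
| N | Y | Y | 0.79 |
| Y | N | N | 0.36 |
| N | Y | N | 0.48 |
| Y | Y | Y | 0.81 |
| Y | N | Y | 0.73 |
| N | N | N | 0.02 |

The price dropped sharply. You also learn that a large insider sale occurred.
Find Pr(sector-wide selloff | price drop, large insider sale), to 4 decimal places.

Numerator (weight on configurations with sector-wide selloff): 0.104517 + 0.035721 = 0.140238
Normalizer over all consistent configurations: 0.48·0.79·0.79 + 0.79·0.79·0.21 + 0.63·0.21·0.79 + 0.81·0.21·0.21 = 0.570867
P(sector-wide selloff | price drop, large insider sale) = 0.140238/0.570867 ≈ 0.2457

Pr(sector-wide selloff | price drop, large insider sale) ≈ 0.2457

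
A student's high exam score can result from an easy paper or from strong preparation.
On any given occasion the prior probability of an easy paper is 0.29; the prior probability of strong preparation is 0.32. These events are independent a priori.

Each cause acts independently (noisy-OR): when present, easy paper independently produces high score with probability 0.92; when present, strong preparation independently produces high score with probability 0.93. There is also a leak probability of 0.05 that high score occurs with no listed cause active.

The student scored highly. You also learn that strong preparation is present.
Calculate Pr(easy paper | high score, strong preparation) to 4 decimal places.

Pr(easy paper | high score, strong preparation) ≈ 0.3032

Under noisy-OR, P(high score | causes) = 1 − (1−0.05)·∏(1−qᵢ) over the active causes.
For the numerator, keep only easy paper=true terms: 0.99468*0.29 = 0.288457
Normalizer over all consistent configurations: 0.9335*0.71 + 0.99468*0.29 = 0.951242
Posterior = 0.288457 / 0.951242 ≈ 0.3032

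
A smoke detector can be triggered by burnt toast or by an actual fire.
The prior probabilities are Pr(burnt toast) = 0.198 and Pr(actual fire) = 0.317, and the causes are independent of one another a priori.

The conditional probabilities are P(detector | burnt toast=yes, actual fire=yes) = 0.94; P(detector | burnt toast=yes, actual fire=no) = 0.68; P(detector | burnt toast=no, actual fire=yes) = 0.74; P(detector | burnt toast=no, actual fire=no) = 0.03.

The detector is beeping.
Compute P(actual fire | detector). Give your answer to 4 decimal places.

P(actual fire | detector) ≈ 0.6951

P(detector) = 0.03×0.802×0.683 + 0.74×0.802×0.317 + 0.68×0.198×0.683 + 0.94×0.198×0.317 = 0.016433 + 0.188133 + 0.091959 + 0.059000 = 0.355525
Restricting to configurations with actual fire present: 0.188133 + 0.059000 = 0.247133.
Hence the posterior is 0.247133/0.355525 ≈ 0.6951.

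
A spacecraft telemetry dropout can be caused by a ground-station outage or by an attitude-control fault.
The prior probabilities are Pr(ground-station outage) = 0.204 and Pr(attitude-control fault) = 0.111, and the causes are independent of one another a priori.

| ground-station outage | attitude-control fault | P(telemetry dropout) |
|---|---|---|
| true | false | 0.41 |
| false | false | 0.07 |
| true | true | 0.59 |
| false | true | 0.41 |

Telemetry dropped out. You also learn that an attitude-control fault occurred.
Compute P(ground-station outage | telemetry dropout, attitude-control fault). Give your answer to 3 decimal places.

P(ground-station outage | telemetry dropout, attitude-control fault) ≈ 0.269

For the numerator, keep only ground-station outage=true terms: 0.59·0.204 = 0.120360
Normalizer over all consistent configurations: 0.41·0.796 + 0.59·0.204 = 0.446720
Posterior = 0.120360 / 0.446720 ≈ 0.269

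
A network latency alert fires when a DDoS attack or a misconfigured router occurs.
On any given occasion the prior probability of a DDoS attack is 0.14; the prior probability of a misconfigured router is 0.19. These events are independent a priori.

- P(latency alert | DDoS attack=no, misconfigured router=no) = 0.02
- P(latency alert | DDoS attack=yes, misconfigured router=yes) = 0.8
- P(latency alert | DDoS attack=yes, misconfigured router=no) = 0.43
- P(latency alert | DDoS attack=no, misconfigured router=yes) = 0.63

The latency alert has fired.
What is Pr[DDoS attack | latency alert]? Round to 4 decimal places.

Pr[DDoS attack | latency alert] ≈ 0.3747

P(latency alert) = 0.02*0.86*0.81 + 0.63*0.86*0.19 + 0.43*0.14*0.81 + 0.8*0.14*0.19 = 0.013932 + 0.102942 + 0.048762 + 0.021280 = 0.186916
Restricting to configurations with DDoS attack present: 0.048762 + 0.021280 = 0.070042.
P(DDoS attack | latency alert) = 0.070042 / 0.186916 ≈ 0.3747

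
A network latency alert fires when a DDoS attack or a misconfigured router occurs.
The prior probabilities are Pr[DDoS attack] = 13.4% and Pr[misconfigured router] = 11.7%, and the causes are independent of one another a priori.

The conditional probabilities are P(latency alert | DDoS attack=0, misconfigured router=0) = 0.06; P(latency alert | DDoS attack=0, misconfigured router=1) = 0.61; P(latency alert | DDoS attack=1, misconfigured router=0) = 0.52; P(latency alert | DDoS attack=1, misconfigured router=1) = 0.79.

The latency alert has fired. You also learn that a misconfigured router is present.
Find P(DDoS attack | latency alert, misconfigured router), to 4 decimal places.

P(latency alert | misconfigured router) = 0.61*0.866 + 0.79*0.134 = 0.528260 + 0.105860 = 0.634120
Restricting to configurations with DDoS attack present: 0.79*0.134 = 0.105860.
Hence the posterior is 0.105860/0.634120 ≈ 0.1669.

P(DDoS attack | latency alert, misconfigured router) ≈ 0.1669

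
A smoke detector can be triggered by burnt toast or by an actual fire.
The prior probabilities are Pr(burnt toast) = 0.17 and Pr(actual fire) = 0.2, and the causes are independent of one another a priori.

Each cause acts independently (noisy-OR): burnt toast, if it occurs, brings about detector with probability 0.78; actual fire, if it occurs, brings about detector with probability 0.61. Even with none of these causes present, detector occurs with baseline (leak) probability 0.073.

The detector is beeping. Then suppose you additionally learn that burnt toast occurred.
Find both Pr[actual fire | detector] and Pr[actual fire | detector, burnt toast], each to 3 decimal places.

Under noisy-OR, P(detector | causes) = 1 − (1−0.073)·∏(1−qᵢ) over the active causes.
Numerator (weight on configurations with actual fire): 0.105986 + 0.031296 = 0.137282
The normalizing constant is 0.073×0.83×0.8 + 0.63847×0.83×0.2 + 0.79606×0.17×0.8 + 0.920463×0.17×0.2 = 0.294018
P(actual fire | detector) = 0.137282/0.294018 ≈ 0.467

With the extra evidence:
Sum P(detector|·) weighted by the priors over both values of actual fire:
  P(detector | burnt toast) = 0.79606×0.8 + 0.920463×0.2
        = 0.636848 + 0.184093 = 0.820941
Keeping only the actual fire-present terms gives 0.184093, so
  P(actual fire | detector, burnt toast) = 0.184093 / 0.820941 ≈ 0.224
The drop from 0.467 to 0.224 is the explaining-away (discounting) effect.

Pr[actual fire | detector] ≈ 0.467; Pr[actual fire | detector, burnt toast] ≈ 0.224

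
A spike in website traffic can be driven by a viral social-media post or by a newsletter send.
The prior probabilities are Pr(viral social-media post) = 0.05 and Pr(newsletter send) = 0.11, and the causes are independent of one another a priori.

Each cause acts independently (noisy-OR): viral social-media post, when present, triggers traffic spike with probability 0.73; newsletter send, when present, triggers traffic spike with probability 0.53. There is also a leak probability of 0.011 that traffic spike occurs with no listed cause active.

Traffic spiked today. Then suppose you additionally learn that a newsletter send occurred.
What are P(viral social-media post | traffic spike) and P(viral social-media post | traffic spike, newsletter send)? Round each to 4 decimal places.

P(viral social-media post | traffic spike) ≈ 0.3646; P(viral social-media post | traffic spike, newsletter send) ≈ 0.0792

Under noisy-OR, P(traffic spike | causes) = 1 − (1−0.011)·∏(1−qᵢ) over the active causes.
Numerator (weight on configurations with viral social-media post): 0.032617 + 0.004810 = 0.037427
The normalizing constant is 0.011·0.95·0.89 + 0.53517·0.95·0.11 + 0.73297·0.05·0.89 + 0.874496·0.05·0.11 = 0.102652
Posterior = 0.037427 / 0.102652 ≈ 0.3646

Now also conditioning on newsletter send=true:
Numerator (weight on configurations with viral social-media post): 0.874496·0.05 = 0.043725
Normalizer over all consistent configurations: 0.53517·0.95 + 0.874496·0.05 = 0.552137
P(viral social-media post | traffic spike, newsletter send) = 0.043725/0.552137 ≈ 0.0792
The drop from 0.3646 to 0.0792 is the explaining-away (discounting) effect.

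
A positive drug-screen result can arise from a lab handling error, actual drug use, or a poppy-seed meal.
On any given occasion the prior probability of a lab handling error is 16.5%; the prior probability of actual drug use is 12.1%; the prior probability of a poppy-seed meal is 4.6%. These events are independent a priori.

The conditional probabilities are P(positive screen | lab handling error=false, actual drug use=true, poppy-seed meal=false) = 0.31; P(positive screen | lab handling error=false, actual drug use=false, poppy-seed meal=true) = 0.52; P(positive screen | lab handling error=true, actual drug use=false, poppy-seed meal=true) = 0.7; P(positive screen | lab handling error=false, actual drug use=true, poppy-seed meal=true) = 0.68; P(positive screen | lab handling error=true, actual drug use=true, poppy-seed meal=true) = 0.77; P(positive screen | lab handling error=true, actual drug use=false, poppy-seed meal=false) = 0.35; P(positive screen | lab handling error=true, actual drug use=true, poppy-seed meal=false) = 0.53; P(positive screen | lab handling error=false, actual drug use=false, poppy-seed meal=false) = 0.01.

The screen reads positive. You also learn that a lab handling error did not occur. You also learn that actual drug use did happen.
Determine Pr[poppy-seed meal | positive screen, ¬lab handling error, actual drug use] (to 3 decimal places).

By total probability over both values of poppy-seed meal:
  P(positive screen | ¬lab handling error, actual drug use) = 0.31×0.954 + 0.68×0.046
        = 0.295740 + 0.031280 = 0.327020
The terms with poppy-seed meal present sum to 0.031280, so
  P(poppy-seed meal | positive screen, ¬lab handling error, actual drug use) = 0.031280 / 0.327020 ≈ 0.096

Pr[poppy-seed meal | positive screen, ¬lab handling error, actual drug use] ≈ 0.096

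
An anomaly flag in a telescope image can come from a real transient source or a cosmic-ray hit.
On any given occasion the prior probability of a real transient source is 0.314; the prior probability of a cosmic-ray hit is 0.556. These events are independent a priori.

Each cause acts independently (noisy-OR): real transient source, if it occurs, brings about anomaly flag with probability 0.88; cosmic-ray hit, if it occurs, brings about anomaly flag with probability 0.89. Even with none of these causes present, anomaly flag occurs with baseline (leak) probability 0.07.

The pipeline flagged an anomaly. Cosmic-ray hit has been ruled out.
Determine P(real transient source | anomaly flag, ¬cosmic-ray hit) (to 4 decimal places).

Under noisy-OR, P(anomaly flag | causes) = 1 − (1−0.07)·∏(1−qᵢ) over the active causes.
Sum P(anomaly flag|·) weighted by the priors over both values of real transient source:
  P(anomaly flag | ¬cosmic-ray hit) = 0.07*0.686 + 0.8884*0.314
        = 0.048020 + 0.278958 = 0.326978
Configurations with real transient source contribute 0.278958, so
  P(real transient source | anomaly flag, ¬cosmic-ray hit) = 0.278958 / 0.326978 ≈ 0.8531

P(real transient source | anomaly flag, ¬cosmic-ray hit) ≈ 0.8531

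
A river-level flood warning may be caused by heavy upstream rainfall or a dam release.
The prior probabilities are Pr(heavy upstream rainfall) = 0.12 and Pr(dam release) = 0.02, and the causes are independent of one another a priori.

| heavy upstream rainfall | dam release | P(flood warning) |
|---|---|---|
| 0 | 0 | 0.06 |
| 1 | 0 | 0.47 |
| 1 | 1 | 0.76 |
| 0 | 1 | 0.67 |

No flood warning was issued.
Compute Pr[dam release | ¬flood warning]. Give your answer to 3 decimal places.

Pr[dam release | ¬flood warning] ≈ 0.007

P(¬flood warning) = 0.94×0.88×0.98 + 0.33×0.88×0.02 + 0.53×0.12×0.98 + 0.24×0.12×0.02 = 0.810656 + 0.005808 + 0.062328 + 0.000576 = 0.879368
The dam release-present share is 0.005808 + 0.000576 = 0.006384.
P(dam release | ¬flood warning) = 0.006384 / 0.879368 ≈ 0.007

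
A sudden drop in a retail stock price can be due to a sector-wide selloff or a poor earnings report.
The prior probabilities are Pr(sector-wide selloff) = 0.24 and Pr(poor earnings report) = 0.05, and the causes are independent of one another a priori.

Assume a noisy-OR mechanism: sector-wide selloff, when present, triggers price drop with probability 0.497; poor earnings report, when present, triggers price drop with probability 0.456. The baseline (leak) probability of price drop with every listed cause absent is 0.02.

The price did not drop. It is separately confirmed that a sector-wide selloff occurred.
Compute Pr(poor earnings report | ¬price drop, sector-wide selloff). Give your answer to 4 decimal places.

Pr(poor earnings report | ¬price drop, sector-wide selloff) ≈ 0.0278

Under noisy-OR, P(price drop | causes) = 1 − (1−0.02)·∏(1−qᵢ) over the active causes.
Enumerate both values of poor earnings report and weight by the priors:
  P(¬price drop | sector-wide selloff) = 0.49294*0.95 + 0.268159*0.05
        = 0.468293 + 0.013408 = 0.481701
Keeping only the poor earnings report-present terms gives 0.013408, so
  P(poor earnings report | ¬price drop, sector-wide selloff) = 0.013408 / 0.481701 ≈ 0.0278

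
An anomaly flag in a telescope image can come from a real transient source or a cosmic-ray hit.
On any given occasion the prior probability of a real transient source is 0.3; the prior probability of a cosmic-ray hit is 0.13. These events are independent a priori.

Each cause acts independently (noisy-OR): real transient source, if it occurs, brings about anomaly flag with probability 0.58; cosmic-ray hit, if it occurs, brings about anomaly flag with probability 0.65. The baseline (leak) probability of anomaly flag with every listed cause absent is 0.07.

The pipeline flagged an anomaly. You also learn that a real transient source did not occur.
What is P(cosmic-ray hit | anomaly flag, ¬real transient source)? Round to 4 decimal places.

P(cosmic-ray hit | anomaly flag, ¬real transient source) ≈ 0.5901

Under noisy-OR, P(anomaly flag | causes) = 1 − (1−0.07)·∏(1−qᵢ) over the active causes.
P(anomaly flag | ¬real transient source) = 0.07×0.87 + 0.6745×0.13 = 0.060900 + 0.087685 = 0.148585
The cosmic-ray hit-present share is 0.6745×0.13 = 0.087685.
So P(cosmic-ray hit | anomaly flag, ¬real transient source) = 0.087685/0.148585 ≈ 0.5901.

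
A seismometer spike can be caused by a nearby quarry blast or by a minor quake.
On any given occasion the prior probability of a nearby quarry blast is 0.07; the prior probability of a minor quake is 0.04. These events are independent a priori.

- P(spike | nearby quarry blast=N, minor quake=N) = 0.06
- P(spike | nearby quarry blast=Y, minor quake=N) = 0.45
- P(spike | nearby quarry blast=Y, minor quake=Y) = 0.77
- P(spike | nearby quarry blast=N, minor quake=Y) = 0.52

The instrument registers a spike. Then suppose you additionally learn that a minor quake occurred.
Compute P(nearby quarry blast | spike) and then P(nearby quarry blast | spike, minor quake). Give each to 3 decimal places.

P(spike) = 0.06*0.93*0.96 + 0.52*0.93*0.04 + 0.45*0.07*0.96 + 0.77*0.07*0.04 = 0.053568 + 0.019344 + 0.030240 + 0.002156 = 0.105308
Of this, 0.032396 comes from 0.030240 + 0.002156 (the nearby quarry blast=true cases).
P(nearby quarry blast | spike) = 0.032396 / 0.105308 ≈ 0.308

Now condition on the additional information:
P(spike | minor quake) = 0.52*0.93 + 0.77*0.07 = 0.483600 + 0.053900 = 0.537500
The nearby quarry blast-present share is 0.77*0.07 = 0.053900.
P(nearby quarry blast | spike, minor quake) = 0.053900 / 0.537500 ≈ 0.100
Conditioning on minor quake lowers the posterior on nearby quarry blast: the classic explaining-away effect in a common-effect structure.

P(nearby quarry blast | spike) ≈ 0.308; P(nearby quarry blast | spike, minor quake) ≈ 0.100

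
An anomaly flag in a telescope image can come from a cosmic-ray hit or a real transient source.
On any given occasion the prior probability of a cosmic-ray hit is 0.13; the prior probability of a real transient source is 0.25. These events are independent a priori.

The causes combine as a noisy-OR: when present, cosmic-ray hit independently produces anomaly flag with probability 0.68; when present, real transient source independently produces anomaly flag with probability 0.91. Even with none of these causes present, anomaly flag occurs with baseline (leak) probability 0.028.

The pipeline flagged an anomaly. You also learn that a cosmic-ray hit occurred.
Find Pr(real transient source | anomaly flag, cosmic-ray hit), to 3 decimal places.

Under noisy-OR, P(anomaly flag | causes) = 1 − (1−0.028)·∏(1−qᵢ) over the active causes.
By total probability over both values of real transient source:
  P(anomaly flag | cosmic-ray hit) = 0.68896·0.75 + 0.972006·0.25
        = 0.516720 + 0.243002 = 0.759722
Keeping only the real transient source-present terms gives 0.243002, so
  P(real transient source | anomaly flag, cosmic-ray hit) = 0.243002 / 0.759722 ≈ 0.320

Pr(real transient source | anomaly flag, cosmic-ray hit) ≈ 0.320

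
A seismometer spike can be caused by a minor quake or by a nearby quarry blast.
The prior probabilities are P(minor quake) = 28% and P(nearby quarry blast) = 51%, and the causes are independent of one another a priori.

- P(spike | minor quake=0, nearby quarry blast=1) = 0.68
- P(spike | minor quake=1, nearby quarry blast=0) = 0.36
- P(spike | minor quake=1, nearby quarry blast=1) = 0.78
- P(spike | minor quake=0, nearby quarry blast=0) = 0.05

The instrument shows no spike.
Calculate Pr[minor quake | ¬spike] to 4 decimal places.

Pr[minor quake | ¬spike] ≈ 0.2085

For the numerator, keep only minor quake=true terms: 0.087808 + 0.031416 = 0.119224
The normalizing constant is 0.95·0.72·0.49 + 0.32·0.72·0.51 + 0.64·0.28·0.49 + 0.22·0.28·0.51 = 0.571888
Posterior = 0.119224 / 0.571888 ≈ 0.2085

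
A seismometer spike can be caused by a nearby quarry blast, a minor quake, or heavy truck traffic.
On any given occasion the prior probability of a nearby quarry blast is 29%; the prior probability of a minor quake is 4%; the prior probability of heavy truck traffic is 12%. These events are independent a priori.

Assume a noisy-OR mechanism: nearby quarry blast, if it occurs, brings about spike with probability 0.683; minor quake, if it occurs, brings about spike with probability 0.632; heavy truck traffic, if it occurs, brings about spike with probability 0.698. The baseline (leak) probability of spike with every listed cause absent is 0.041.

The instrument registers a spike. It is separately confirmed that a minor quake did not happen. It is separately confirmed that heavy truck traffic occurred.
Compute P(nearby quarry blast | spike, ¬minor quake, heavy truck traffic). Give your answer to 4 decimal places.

P(nearby quarry blast | spike, ¬minor quake, heavy truck traffic) ≈ 0.3430

Under noisy-OR, P(spike | causes) = 1 − (1−0.041)·∏(1−qᵢ) over the active causes.
P(spike | ¬minor quake, heavy truck traffic) = 0.710382·0.71 + 0.908191·0.29 = 0.504371 + 0.263375 = 0.767746
Restricting to configurations with nearby quarry blast present: 0.908191·0.29 = 0.263375.
So P(nearby quarry blast | spike, ¬minor quake, heavy truck traffic) = 0.263375/0.767746 ≈ 0.3430.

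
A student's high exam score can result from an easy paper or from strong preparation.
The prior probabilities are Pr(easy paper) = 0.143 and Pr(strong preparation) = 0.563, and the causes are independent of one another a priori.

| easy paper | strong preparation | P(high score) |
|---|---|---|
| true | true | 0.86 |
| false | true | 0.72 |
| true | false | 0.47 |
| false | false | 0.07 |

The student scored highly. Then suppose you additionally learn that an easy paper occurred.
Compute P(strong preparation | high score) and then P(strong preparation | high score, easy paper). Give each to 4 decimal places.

P(high score) = 0.07×0.857×0.437 + 0.72×0.857×0.563 + 0.47×0.143×0.437 + 0.86×0.143×0.563 = 0.026216 + 0.347394 + 0.029371 + 0.069238 = 0.472219
The strong preparation-present share is 0.347394 + 0.069238 = 0.416632.
P(strong preparation | high score) = 0.416632 / 0.472219 ≈ 0.8823

Now condition on the additional information:
P(high score | easy paper) = 0.47·0.437 + 0.86·0.563 = 0.205390 + 0.484180 = 0.689570
Restricting to configurations with strong preparation present: 0.86·0.563 = 0.484180.
P(strong preparation | high score, easy paper) = 0.484180 / 0.689570 ≈ 0.7021

P(strong preparation | high score) ≈ 0.8823; P(strong preparation | high score, easy paper) ≈ 0.7021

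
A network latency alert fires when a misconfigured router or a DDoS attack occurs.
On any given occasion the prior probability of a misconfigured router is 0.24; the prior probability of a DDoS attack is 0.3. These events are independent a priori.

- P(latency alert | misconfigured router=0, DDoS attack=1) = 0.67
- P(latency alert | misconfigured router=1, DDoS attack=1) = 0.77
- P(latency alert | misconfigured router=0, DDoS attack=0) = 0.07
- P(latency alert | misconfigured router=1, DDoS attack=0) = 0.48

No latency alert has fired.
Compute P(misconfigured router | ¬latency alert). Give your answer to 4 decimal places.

P(¬latency alert) = 0.93·0.76·0.7 + 0.33·0.76·0.3 + 0.52·0.24·0.7 + 0.23·0.24·0.3 = 0.494760 + 0.075240 + 0.087360 + 0.016560 = 0.673920
Of this, 0.103920 comes from 0.087360 + 0.016560 (the misconfigured router=true cases).
P(misconfigured router | ¬latency alert) = 0.103920 / 0.673920 ≈ 0.1542

P(misconfigured router | ¬latency alert) ≈ 0.1542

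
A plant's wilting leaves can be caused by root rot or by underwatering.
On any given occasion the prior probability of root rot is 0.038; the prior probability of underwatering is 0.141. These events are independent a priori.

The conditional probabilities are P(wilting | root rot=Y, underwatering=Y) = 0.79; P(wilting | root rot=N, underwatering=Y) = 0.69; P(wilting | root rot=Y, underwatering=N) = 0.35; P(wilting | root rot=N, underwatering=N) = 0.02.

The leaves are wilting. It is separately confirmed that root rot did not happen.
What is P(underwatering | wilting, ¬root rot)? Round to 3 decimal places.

P(underwatering | wilting, ¬root rot) ≈ 0.850

P(wilting | ¬root rot) = 0.02*0.859 + 0.69*0.141 = 0.017180 + 0.097290 = 0.114470
Restricting to configurations with underwatering present: 0.69*0.141 = 0.097290.
P(underwatering | wilting, ¬root rot) = 0.097290 / 0.114470 ≈ 0.850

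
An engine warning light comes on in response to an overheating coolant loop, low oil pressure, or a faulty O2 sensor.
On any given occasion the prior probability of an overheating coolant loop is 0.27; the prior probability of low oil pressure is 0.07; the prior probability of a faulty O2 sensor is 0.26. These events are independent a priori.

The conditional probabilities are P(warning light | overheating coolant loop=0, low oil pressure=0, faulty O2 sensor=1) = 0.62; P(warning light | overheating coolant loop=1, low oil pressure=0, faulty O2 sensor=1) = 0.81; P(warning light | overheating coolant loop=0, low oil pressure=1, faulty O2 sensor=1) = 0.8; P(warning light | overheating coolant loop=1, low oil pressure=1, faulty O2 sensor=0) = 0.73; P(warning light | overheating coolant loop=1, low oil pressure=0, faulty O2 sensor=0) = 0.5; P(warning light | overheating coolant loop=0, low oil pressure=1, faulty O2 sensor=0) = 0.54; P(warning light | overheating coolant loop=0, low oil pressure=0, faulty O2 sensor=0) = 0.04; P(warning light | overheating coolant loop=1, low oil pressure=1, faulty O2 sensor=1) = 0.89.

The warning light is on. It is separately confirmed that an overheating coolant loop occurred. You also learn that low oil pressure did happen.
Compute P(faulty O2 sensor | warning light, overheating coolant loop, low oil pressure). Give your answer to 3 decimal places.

Numerator (weight on configurations with faulty O2 sensor): 0.89*0.26 = 0.231400
The normalizing constant is 0.73*0.74 + 0.89*0.26 = 0.771600
Posterior = 0.231400 / 0.771600 ≈ 0.300

P(faulty O2 sensor | warning light, overheating coolant loop, low oil pressure) ≈ 0.300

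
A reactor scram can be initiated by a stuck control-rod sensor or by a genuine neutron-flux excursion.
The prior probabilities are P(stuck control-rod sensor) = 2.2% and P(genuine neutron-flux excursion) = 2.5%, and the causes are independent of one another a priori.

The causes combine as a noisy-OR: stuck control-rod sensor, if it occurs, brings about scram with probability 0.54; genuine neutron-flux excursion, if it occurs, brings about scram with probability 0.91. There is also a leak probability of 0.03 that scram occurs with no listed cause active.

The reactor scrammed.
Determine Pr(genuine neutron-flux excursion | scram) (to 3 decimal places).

Under noisy-OR, P(scram | causes) = 1 − (1−0.03)·∏(1−qᵢ) over the active causes.
Sum P(scram|·) weighted by the priors over the 4 (stuck control-rod sensor, genuine neutron-flux excursion) configurations:
  P(scram) = 0.03×0.978×0.975 + 0.9127×0.978×0.025 + 0.5538×0.022×0.975 + 0.959842×0.022×0.025
        = 0.028606 + 0.022316 + 0.011879 + 0.000528 = 0.063329
The terms with genuine neutron-flux excursion present sum to 0.022844, so
  P(genuine neutron-flux excursion | scram) = 0.022844 / 0.063329 ≈ 0.361

Pr(genuine neutron-flux excursion | scram) ≈ 0.361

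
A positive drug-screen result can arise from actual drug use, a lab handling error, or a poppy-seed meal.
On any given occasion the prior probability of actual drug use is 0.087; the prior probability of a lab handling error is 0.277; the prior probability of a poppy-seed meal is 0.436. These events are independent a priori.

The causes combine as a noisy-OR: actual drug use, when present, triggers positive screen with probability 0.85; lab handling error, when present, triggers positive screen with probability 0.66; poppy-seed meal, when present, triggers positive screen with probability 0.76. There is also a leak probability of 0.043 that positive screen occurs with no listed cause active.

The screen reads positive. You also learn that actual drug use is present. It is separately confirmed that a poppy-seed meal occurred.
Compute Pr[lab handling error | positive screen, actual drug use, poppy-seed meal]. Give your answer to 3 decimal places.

Pr[lab handling error | positive screen, actual drug use, poppy-seed meal] ≈ 0.282

Under noisy-OR, P(positive screen | causes) = 1 − (1−0.043)·∏(1−qᵢ) over the active causes.
For the numerator, keep only lab handling error=true terms: 0.988286*0.277 = 0.273755
The normalizing constant is 0.965548*0.723 + 0.988286*0.277 = 0.971846
Posterior = 0.273755 / 0.971846 ≈ 0.282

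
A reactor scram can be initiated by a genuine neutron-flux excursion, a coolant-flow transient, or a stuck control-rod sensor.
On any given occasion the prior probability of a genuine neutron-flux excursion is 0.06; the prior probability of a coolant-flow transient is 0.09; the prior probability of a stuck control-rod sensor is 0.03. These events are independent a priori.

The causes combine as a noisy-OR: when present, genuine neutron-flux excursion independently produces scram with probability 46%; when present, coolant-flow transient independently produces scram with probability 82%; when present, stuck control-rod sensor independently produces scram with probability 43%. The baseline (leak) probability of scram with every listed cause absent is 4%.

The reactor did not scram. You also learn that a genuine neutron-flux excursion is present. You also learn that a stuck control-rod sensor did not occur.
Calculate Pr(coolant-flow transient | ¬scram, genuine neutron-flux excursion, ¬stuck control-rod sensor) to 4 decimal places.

Under noisy-OR, P(scram | causes) = 1 − (1−0.04)·∏(1−qᵢ) over the active causes.
Enumerate both values of coolant-flow transient and weight by the priors:
  P(¬scram | genuine neutron-flux excursion, ¬stuck control-rod sensor) = 0.5184×0.91 + 0.093312×0.09
        = 0.471744 + 0.008398 = 0.480142
The terms with coolant-flow transient present sum to 0.008398, so
  P(coolant-flow transient | ¬scram, genuine neutron-flux excursion, ¬stuck control-rod sensor) = 0.008398 / 0.480142 ≈ 0.0175

Pr(coolant-flow transient | ¬scram, genuine neutron-flux excursion, ¬stuck control-rod sensor) ≈ 0.0175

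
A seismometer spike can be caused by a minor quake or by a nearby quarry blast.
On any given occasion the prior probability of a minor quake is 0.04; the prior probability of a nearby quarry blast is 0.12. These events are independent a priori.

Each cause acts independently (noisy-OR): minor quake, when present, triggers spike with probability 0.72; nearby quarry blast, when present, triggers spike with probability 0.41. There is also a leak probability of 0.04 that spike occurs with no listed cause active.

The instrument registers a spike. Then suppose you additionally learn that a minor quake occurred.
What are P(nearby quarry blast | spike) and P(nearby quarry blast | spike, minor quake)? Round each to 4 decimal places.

Under noisy-OR, P(spike | causes) = 1 − (1−0.04)·∏(1−qᵢ) over the active causes.
Weight on nearby quarry blast=true, given the evidence: 0.049951 + 0.004039 = 0.053990
Denominator P(spike): 0.04·0.96·0.88 + 0.4336·0.96·0.12 + 0.7312·0.04·0.88 + 0.841408·0.04·0.12 = 0.113520
P(nearby quarry blast | spike) = 0.053990/0.113520 ≈ 0.4756

With the extra evidence:
By total probability over both values of nearby quarry blast:
  P(spike | minor quake) = 0.7312*0.88 + 0.841408*0.12
        = 0.643456 + 0.100969 = 0.744425
Configurations with nearby quarry blast contribute 0.100969, so
  P(nearby quarry blast | spike, minor quake) = 0.100969 / 0.744425 ≈ 0.1356

P(nearby quarry blast | spike) ≈ 0.4756; P(nearby quarry blast | spike, minor quake) ≈ 0.1356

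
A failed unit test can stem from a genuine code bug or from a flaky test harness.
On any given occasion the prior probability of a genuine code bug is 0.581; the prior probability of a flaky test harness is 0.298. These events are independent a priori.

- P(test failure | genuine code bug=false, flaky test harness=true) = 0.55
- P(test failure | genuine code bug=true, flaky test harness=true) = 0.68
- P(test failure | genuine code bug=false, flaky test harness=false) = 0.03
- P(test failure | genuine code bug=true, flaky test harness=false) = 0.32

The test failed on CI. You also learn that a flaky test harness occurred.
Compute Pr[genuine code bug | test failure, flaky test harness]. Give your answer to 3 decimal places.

Pr[genuine code bug | test failure, flaky test harness] ≈ 0.632

P(test failure | flaky test harness) = 0.55·0.419 + 0.68·0.581 = 0.230450 + 0.395080 = 0.625530
Of this, 0.395080 comes from 0.68·0.581 (the genuine code bug=true cases).
So P(genuine code bug | test failure, flaky test harness) = 0.395080/0.625530 ≈ 0.632.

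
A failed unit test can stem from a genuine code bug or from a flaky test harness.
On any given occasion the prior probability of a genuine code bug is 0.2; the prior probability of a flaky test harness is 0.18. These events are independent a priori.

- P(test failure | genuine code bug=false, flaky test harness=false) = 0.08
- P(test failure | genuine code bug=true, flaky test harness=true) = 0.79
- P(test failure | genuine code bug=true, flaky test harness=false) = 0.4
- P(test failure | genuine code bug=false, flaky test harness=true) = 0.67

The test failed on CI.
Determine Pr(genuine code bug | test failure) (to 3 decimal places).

Pr(genuine code bug | test failure) ≈ 0.387

P(test failure) = 0.08×0.8×0.82 + 0.67×0.8×0.18 + 0.4×0.2×0.82 + 0.79×0.2×0.18 = 0.052480 + 0.096480 + 0.065600 + 0.028440 = 0.243000
Restricting to configurations with genuine code bug present: 0.065600 + 0.028440 = 0.094040.
Hence the posterior is 0.094040/0.243000 ≈ 0.387.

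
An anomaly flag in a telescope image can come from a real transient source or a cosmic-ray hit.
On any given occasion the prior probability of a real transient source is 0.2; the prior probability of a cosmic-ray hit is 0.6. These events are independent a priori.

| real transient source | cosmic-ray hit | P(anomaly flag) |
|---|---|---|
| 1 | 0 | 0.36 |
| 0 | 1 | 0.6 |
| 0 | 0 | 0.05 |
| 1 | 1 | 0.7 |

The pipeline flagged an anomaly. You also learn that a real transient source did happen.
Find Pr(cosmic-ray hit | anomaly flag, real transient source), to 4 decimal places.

Pr(cosmic-ray hit | anomaly flag, real transient source) ≈ 0.7447

P(anomaly flag | real transient source) = 0.36·0.4 + 0.7·0.6 = 0.144000 + 0.420000 = 0.564000
The cosmic-ray hit-present share is 0.7·0.6 = 0.420000.
Hence the posterior is 0.420000/0.564000 ≈ 0.7447.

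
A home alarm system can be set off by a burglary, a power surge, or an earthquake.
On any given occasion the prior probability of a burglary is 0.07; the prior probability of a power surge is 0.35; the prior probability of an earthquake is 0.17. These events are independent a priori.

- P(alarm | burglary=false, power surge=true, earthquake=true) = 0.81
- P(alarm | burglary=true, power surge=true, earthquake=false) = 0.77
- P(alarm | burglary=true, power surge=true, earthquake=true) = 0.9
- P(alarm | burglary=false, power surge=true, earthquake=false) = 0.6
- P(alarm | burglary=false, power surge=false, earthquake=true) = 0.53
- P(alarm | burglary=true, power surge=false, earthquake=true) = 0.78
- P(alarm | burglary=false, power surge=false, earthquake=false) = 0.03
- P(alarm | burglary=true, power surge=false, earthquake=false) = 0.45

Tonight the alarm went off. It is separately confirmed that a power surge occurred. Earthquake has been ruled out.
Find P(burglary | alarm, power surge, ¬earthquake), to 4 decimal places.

P(burglary | alarm, power surge, ¬earthquake) ≈ 0.0881

P(alarm | power surge, ¬earthquake) = 0.6*0.93 + 0.77*0.07 = 0.558000 + 0.053900 = 0.611900
The burglary-present share is 0.77*0.07 = 0.053900.
Hence the posterior is 0.053900/0.611900 ≈ 0.0881.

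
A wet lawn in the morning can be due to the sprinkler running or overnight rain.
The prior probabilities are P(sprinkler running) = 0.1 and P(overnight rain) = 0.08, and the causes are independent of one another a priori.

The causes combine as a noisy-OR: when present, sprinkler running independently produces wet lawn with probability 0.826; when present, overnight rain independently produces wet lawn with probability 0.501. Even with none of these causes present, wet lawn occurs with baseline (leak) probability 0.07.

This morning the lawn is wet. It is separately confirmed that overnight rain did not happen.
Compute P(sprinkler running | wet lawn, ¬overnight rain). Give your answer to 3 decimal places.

P(sprinkler running | wet lawn, ¬overnight rain) ≈ 0.571

Under noisy-OR, P(wet lawn | causes) = 1 − (1−0.07)·∏(1−qᵢ) over the active causes.
Enumerate both values of sprinkler running and weight by the priors:
  P(wet lawn | ¬overnight rain) = 0.07*0.9 + 0.83818*0.1
        = 0.063000 + 0.083818 = 0.146818
Configurations with sprinkler running contribute 0.083818, so
  P(sprinkler running | wet lawn, ¬overnight rain) = 0.083818 / 0.146818 ≈ 0.571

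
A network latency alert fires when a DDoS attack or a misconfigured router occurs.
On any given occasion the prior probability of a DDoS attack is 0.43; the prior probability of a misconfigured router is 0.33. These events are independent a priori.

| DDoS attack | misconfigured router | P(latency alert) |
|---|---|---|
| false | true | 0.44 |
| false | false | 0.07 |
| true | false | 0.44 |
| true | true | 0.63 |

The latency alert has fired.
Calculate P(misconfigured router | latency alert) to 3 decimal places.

P(misconfigured router | latency alert) ≈ 0.529

P(latency alert) = 0.07·0.57·0.67 + 0.44·0.57·0.33 + 0.44·0.43·0.67 + 0.63·0.43·0.33 = 0.026733 + 0.082764 + 0.126764 + 0.089397 = 0.325658
Of this, 0.172161 comes from 0.082764 + 0.089397 (the misconfigured router=true cases).
Hence the posterior is 0.172161/0.325658 ≈ 0.529.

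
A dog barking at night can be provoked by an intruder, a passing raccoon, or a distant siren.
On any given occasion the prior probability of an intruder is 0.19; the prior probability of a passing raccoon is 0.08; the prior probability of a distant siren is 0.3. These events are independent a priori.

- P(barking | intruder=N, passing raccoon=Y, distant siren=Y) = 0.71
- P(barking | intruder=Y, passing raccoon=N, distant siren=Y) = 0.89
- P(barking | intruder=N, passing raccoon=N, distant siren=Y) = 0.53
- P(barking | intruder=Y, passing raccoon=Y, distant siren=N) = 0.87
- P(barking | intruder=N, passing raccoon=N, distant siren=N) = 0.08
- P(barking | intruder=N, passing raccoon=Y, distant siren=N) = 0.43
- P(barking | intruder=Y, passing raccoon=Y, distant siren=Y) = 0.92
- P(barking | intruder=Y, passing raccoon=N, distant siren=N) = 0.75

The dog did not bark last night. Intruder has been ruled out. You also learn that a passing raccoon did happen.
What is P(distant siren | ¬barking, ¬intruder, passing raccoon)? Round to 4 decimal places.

P(distant siren | ¬barking, ¬intruder, passing raccoon) ≈ 0.1790

Numerator (weight on configurations with distant siren): 0.29*0.3 = 0.087000
Normalizer over all consistent configurations: 0.57*0.7 + 0.29*0.3 = 0.486000
Posterior = 0.087000 / 0.486000 ≈ 0.1790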